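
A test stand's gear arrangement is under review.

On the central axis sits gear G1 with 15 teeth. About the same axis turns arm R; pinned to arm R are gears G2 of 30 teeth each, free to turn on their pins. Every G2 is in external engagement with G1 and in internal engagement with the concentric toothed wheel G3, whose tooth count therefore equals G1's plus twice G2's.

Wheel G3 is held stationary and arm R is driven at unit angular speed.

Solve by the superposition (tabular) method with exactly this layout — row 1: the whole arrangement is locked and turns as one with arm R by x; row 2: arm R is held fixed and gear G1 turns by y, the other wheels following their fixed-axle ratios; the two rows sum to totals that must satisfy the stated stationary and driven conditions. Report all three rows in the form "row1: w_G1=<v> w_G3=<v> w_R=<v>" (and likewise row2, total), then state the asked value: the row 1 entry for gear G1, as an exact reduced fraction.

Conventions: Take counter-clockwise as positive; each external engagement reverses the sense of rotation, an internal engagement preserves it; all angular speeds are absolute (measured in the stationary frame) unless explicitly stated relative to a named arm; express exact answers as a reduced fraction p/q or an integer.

row1: w_G1=1 w_G3=1 w_R=1
row2: w_G1=5 w_G3=-1 w_R=0
total: w_G1=6 w_G3=0 w_R=1
asked value: 1

class = planetary set [G3 = 15+2·30 = 75; Willis about the carrier]
row 1: whole set turns with the arm by x
row 2 — arm fixed, fixed-axis ratios: sun y, ring −(15/75)·y, arm 0
boundary: total ω_ring = x − (15/75)·y = 0 and total ω_arm = x = 1  ⇒  y = 5, x = 1
row 2 ring = −(15/75)·5 = -1
totals (row 1 + row 2): sun 1 + 5 = 6, ring 1 + (-1) = 0, arm 1 + 0 = 1
asked cell (row1, sun) = 1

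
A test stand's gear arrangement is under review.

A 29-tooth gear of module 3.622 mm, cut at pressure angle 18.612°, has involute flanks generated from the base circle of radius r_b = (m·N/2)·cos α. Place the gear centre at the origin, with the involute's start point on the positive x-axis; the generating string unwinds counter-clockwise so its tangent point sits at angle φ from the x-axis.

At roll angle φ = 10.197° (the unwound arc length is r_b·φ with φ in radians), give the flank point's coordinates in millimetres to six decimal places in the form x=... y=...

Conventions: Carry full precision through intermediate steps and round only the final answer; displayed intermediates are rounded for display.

x=50.554347 y=0.093227

recognized (one wheel, involute flank): single-mesh tooth geometry, m = 3.622, N = 29
pitch radius r_p = m·N/2 = 3.622·29/2 = 52.519000
base radius r_b = r_p·cos α = 52.519000·cos 18.612° = 49.772340
roll angle φ = 10.197° = 0.17797122 rad
x = r_b·(cos φ + φ·sin φ) = 50.554347
y = r_b·(sin φ − φ·cos φ) = 0.093227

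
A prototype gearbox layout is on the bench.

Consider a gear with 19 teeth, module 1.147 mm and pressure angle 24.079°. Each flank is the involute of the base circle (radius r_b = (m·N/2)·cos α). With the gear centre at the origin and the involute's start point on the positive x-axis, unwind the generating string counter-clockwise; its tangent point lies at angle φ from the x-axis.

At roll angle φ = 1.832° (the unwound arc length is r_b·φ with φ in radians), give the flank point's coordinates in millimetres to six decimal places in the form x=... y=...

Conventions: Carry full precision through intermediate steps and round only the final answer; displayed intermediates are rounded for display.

topology: single-mesh involute geometry — m = 1.147, N = 19
pitch radius r_p = m·N/2 = 1.147·19/2 = 10.896500
base radius r_b = r_p·cos α = 10.896500·cos 24.079° = 9.948328
roll angle φ = 1.832° = 0.03197443 rad
x = r_b·(cos φ + φ·sin φ) = 9.953412
y = r_b·(sin φ − φ·cos φ) = 0.000108

x=9.953412 y=0.000108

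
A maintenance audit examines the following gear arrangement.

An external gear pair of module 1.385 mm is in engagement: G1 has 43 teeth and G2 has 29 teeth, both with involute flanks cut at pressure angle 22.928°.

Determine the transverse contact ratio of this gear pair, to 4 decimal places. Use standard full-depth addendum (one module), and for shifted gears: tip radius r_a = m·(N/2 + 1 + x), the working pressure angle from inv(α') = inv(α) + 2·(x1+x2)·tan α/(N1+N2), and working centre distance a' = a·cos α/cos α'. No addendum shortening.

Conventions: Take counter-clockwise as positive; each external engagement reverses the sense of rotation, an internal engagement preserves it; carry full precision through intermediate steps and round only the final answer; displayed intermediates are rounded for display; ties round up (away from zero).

single-mesh involute tooth geometry (43T engaging 29T at module 1.385)
base radii: r_b1 = 27.424933, r_b2 = 18.495885
tip radii: r_a1 = 31.162500, r_a2 = 21.467500
no profile shift: α' = α, a' = a
action lengths: √(r_a1²−r_b1²) = 14.797786, √(r_a2²−r_b2²) = 10.897514
base pitch p_b = π·m·cos α = 4.007347
CR = (14.797786 + 10.897514 − 49.860000·sin 22.92800°)/4.007347 = 1.564910
contact ratio ≈ 1.5649

1.5649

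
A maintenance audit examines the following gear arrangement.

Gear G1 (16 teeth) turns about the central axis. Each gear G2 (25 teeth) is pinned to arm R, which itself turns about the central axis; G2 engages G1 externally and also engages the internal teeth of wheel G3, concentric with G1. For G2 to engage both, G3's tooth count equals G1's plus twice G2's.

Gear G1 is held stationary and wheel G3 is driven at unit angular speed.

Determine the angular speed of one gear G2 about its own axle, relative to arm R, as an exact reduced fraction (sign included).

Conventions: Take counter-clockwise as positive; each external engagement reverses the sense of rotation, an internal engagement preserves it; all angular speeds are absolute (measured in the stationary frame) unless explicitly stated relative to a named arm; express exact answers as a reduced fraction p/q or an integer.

planetary set (16T centre, 25T on arm, 66T internal) — Willis relation
ring teeth: 16 + 2·25 = 66
16(ω_sun−ω_arm) = −66(ω_ring−ω_arm),  ω_sun = 0, ω_ring = 1
16(0−ω_arm) = −66(1−ω_arm)  ⇒  82·ω_arm = 66  ⇒  ω_arm = 33/41
sun–planet mesh: 16·(0−33/41) = −25·(ω_p−ω_arm)  ⇒  ω_p−ω_arm = 528/1025
exact speed ratio = 528/1025

528/1025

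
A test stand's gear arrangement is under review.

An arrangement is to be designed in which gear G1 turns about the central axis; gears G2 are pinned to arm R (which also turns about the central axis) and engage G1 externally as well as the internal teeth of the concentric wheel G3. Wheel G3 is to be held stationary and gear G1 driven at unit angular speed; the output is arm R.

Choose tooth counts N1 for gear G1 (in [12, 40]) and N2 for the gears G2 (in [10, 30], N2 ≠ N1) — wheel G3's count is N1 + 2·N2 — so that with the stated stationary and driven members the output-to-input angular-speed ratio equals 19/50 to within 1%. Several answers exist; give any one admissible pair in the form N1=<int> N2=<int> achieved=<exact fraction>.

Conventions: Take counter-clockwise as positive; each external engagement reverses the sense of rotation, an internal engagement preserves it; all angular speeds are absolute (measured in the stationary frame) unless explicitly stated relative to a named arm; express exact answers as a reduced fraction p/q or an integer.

topology: planetary set — design target 19/50, arm = carrier (Willis)
Willis with ω_ring = 0: ω_arm/ω_sun = N1/(N1+N3); set equal to 19/50  ⇒  N3/N1 = 1/(19/50) − 1 = 31/19
N3 = N1 + 2·N2  ⇒  N2/N1 = (N3/N1 − 1)/2 = (31/19 − 1)/2 = 6/19
smallest multiple with N1 ≥ 12 and N2 ≥ 10: k = 2  ⇒  N1 = 2·19 = 38, N2 = 2·6 = 12 (N1 ≤ 40, N2 ≤ 30, N2 ≠ N1 ✓), N3 = 38 + 2·12 = 62
check: N1/(N1+N3) with N1 = 38, N3 = 62 gives 19/50; |achieved − target| = 0 ≤ 19/5000 ✓

N1=38 N2=12 achieved=19/50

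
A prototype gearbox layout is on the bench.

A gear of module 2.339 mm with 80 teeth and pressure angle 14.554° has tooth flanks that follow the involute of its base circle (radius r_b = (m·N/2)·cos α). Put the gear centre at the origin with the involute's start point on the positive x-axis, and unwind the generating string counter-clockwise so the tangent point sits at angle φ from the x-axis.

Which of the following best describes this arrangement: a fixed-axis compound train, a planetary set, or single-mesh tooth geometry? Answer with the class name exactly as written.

single-mesh tooth geometry

topology: single-mesh involute geometry — m = 2.339, N = 80
classification: single-mesh tooth geometry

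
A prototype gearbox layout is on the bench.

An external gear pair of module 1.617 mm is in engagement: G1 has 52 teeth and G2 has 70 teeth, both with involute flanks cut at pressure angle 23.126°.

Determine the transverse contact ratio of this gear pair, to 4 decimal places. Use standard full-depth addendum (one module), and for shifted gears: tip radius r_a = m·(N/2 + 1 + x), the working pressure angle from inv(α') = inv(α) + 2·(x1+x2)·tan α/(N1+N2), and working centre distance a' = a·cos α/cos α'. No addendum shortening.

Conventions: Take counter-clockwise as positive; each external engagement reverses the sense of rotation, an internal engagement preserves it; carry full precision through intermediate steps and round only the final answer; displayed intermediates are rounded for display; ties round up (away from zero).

1.6290

single-mesh involute tooth geometry (52T engaging 70T at module 1.617)
base radii: r_b1 = 38.663646, r_b2 = 52.047216
tip radii: r_a1 = 43.659000, r_a2 = 58.212000
no profile shift: α' = α, a' = a
action lengths: √(r_a1²−r_b1²) = 20.278825, √(r_a2²−r_b2²) = 26.071521
base pitch p_b = π·m·cos α = 4.671747
CR = (20.278825 + 26.071521 − 98.637000·sin 23.12600°)/4.671747 = 1.628989
contact ratio ≈ 1.6290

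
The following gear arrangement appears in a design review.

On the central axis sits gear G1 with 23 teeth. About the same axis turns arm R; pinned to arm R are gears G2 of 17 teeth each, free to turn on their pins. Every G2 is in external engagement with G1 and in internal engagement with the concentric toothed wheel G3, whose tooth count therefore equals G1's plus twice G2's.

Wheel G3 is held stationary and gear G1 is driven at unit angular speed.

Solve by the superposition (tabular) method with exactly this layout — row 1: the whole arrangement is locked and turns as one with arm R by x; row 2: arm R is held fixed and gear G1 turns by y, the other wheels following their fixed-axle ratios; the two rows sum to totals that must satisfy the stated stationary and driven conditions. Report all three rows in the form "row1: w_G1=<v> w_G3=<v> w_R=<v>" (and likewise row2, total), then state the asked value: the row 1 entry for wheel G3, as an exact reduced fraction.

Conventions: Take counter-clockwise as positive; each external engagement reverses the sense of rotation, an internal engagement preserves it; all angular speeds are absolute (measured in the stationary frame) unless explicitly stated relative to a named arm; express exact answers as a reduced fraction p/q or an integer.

recognized (axles ride arm R): planetary set, 23/17/57 teeth
row 1: whole set turns with the arm by x
row 2 — arm fixed, fixed-axis ratios: sun y, ring −(23/57)·y, arm 0
boundary: total ω_ring = x − (23/57)·y = 0 and total ω_sun = x + y = 1  ⇒  y = 57/80, x = 23/80
row 2 ring = −(23/57)·57/80 = -23/80
totals (row 1 + row 2): sun 23/80 + 57/80 = 1, ring 23/80 + (-23/80) = 0, arm 23/80 + 0 = 23/80
asked cell (row1, ring) = 23/80

row1: w_G1=23/80 w_G3=23/80 w_R=23/80
row2: w_G1=57/80 w_G3=-23/80 w_R=0
total: w_G1=1 w_G3=0 w_R=23/80
asked value: 23/80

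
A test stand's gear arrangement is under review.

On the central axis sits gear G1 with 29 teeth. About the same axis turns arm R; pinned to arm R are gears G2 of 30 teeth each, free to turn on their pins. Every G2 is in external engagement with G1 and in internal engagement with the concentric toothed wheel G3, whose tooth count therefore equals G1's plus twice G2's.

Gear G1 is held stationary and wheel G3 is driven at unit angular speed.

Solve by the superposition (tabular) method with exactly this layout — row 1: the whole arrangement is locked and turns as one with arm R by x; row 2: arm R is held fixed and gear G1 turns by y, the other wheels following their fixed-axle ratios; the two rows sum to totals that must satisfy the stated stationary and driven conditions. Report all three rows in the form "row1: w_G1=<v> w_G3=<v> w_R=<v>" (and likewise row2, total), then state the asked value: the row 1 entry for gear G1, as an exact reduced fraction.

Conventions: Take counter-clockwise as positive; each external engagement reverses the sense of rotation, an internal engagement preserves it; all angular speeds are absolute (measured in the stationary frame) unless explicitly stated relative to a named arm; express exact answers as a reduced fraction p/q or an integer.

recognized (axles ride arm R): planetary set, 29/30/89 teeth
row 1 (train locked, turned with arm): all members turn x
row 2 (arm held, sun turns y): ω_ring = −(29/89)·y, ω_arm = 0
boundary: total ω_sun = x + y = 0 and total ω_ring = x − (29/89)·y = 1  ⇒  y = -89/118, x = 89/118
row 2 ring = −(29/89)·(-89/118) = 29/118
totals (row 1 + row 2): sun 89/118 + (-89/118) = 0, ring 89/118 + 29/118 = 1, arm 89/118 + 0 = 89/118
asked cell (row1, sun) = 89/118

row1: w_G1=89/118 w_G3=89/118 w_R=89/118
row2: w_G1=-89/118 w_G3=29/118 w_R=0
total: w_G1=0 w_G3=1 w_R=89/118
asked value: 89/118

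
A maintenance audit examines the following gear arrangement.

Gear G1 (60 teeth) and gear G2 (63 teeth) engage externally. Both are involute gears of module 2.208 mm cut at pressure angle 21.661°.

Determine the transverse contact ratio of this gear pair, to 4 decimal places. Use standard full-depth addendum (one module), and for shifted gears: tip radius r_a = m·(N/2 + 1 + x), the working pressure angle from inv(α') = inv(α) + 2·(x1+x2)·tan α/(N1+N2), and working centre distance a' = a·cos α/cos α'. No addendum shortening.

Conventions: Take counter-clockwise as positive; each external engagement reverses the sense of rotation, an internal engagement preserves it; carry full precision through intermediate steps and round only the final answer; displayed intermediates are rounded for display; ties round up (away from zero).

1.7000

topology: single-mesh involute geometry — m = 2.208, 60T/63T pair
base radii: r_b1 = 61.562398, r_b2 = 64.640518
tip radii: r_a1 = 68.448000, r_a2 = 71.760000
no profile shift: α' = α, a' = a
action lengths: √(r_a1²−r_b1²) = 29.919890, √(r_a2²−r_b2²) = 31.162493
base pitch p_b = π·m·cos α = 6.446799
CR = (29.919890 + 31.162493 − 135.792000·sin 21.66100°)/6.446799 = 1.700010
contact ratio ≈ 1.7000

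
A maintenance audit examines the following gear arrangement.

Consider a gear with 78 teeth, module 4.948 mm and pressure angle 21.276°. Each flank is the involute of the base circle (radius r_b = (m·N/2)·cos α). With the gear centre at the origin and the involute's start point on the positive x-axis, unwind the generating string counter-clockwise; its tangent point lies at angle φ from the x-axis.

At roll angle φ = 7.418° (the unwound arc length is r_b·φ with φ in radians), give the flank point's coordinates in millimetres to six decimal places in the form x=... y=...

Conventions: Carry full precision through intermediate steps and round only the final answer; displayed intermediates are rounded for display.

x=181.320434 y=0.129861

class = single-mesh tooth geometry [base-circle involute, m = 4.948, 78T]
pitch radius r_p = m·N/2 = 4.948·78/2 = 192.972000
base radius r_b = r_p·cos α = 192.972000·cos 21.276° = 179.819666
roll angle φ = 7.418° = 0.12946852 rad
x = r_b·(cos φ + φ·sin φ) = 181.320434
y = r_b·(sin φ − φ·cos φ) = 0.129861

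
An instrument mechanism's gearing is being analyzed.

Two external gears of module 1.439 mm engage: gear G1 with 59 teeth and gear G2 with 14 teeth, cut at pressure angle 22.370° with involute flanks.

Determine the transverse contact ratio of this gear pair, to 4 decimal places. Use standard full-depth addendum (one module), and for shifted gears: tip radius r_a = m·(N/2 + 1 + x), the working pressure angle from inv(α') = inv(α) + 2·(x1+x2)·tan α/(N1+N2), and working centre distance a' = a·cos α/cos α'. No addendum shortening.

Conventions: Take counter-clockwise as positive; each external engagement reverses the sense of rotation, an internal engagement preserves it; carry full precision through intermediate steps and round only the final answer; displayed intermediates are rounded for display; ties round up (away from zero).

class = single-mesh tooth geometry [involute pair 59T × 14T, m = 1.439]
base radii: r_b1 = 39.255906, r_b2 = 9.314961
tip radii: r_a1 = 43.889500, r_a2 = 11.512000
no profile shift: α' = α, a' = a
action lengths: √(r_a1²−r_b1²) = 19.628093, √(r_a2²−r_b2²) = 6.764440
base pitch p_b = π·m·cos α = 4.180545
CR = (19.628093 + 6.764440 − 52.523500·sin 22.37000°)/4.180545 = 1.531574
contact ratio ≈ 1.5316

1.5316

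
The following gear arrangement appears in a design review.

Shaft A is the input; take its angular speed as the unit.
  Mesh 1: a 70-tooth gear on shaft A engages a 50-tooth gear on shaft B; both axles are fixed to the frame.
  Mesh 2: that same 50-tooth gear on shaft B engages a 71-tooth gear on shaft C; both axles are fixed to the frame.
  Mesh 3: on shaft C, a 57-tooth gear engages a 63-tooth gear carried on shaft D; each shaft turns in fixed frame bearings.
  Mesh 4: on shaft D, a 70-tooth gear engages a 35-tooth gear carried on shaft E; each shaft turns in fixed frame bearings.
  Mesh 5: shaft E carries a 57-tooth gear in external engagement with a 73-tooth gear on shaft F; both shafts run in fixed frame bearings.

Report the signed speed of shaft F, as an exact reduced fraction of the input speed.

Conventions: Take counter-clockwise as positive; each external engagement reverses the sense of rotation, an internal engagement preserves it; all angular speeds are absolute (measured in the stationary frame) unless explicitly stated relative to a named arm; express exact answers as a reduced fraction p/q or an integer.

-7220/5183

5-mesh fixed-axis compound train (all bearings frame-fixed)
mesh 1 [70T→50T]: |ω|/ω_in = 1×70/50 = 7/5, sense flips to −
mesh 2 [50T→71T]: |ω|/ω_in = (7/5)×50/71 = 70/71, sense flips to +
mesh 3 [57T→63T]: |ω|/ω_in = (70/71)×57/63 = 190/213, sense flips to −
mesh 4 [70T→35T]: |ω|/ω_in = (190/213)×70/35 = 380/213, sense flips to +
mesh 5 [57T→73T]: |ω|/ω_in = (380/213)×57/73 = 7220/5183, sense flips to −
signed output speed (× input speed) = -7220/5183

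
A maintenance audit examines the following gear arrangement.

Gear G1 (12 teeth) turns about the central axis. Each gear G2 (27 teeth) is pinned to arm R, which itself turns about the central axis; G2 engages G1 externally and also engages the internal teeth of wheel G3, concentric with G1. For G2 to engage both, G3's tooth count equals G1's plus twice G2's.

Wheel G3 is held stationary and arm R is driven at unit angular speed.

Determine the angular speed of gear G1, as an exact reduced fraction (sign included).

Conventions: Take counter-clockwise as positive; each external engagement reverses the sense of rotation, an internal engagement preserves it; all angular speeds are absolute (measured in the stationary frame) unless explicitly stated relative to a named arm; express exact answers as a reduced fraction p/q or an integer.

13/2

recognized (axles ride arm R): planetary set, 12/27/66 teeth
ring teeth: 12 + 2·27 = 66
12(ω_sun−ω_arm) = −66(ω_ring−ω_arm),  ω_ring = 0, ω_arm = 1
ω_sun = 1 − (66/12)(0−1) = 13/2
exact speed ratio = 13/2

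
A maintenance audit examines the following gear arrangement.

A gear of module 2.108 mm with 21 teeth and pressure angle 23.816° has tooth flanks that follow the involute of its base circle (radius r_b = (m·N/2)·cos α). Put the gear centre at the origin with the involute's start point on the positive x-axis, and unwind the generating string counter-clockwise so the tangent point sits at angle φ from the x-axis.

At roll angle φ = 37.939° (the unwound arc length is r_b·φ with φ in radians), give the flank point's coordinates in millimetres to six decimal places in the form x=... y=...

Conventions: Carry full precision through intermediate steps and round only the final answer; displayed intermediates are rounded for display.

single-mesh involute tooth geometry (21T wheel at module 2.108)
pitch radius r_p = m·N/2 = 2.108·21/2 = 22.134000
base radius r_b = r_p·cos α = 22.134000·cos 23.816° = 20.249222
roll angle φ = 37.939° = 0.66216046 rad
x = r_b·(cos φ + φ·sin φ) = 24.213548
y = r_b·(sin φ − φ·cos φ) = 1.875055

x=24.213548 y=1.875055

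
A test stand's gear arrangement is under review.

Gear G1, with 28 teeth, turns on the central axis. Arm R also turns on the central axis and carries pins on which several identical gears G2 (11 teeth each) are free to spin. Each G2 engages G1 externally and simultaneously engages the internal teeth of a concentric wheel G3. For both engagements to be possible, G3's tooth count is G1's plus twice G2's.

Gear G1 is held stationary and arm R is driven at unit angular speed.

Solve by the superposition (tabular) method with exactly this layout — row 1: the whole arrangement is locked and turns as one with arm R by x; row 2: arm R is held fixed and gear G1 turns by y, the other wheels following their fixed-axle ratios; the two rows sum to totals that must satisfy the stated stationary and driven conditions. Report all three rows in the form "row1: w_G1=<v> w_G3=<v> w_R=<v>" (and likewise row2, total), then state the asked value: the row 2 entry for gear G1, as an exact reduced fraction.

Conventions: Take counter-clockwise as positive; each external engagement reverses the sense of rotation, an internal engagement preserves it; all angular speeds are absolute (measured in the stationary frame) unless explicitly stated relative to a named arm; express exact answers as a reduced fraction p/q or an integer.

row1: w_G1=1 w_G3=1 w_R=1
row2: w_G1=-1 w_G3=14/25 w_R=0
total: w_G1=0 w_G3=39/25 w_R=1
asked value: -1

topology: planetary set — G1 28T / G2 11T / G3 50T, arm = carrier (Willis)
row 1 — lock + rotate with arm: ω_sun = ω_ring = ω_arm = x
row 2 (arm held, sun turns y): ω_ring = −(28/50)·y, ω_arm = 0
boundary: total ω_sun = x + y = 0 and total ω_arm = x = 1  ⇒  y = -1, x = 1
row 2 ring = −(28/50)·(-1) = 14/25
totals (row 1 + row 2): sun 1 + (-1) = 0, ring 1 + 14/25 = 39/25, arm 1 + 0 = 1
asked cell (row2, sun) = -1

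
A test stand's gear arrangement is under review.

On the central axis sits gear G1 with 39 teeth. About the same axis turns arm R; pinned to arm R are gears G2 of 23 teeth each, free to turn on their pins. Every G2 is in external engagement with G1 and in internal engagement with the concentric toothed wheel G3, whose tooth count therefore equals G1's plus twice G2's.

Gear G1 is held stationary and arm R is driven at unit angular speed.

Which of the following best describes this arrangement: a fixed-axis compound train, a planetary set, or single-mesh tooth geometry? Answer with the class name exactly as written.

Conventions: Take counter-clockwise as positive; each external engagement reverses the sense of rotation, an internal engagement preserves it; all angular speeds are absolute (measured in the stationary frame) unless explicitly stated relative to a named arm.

planetary set

planetary set (39T centre, 23T on arm, 85T internal) — Willis relation
classification: planetary set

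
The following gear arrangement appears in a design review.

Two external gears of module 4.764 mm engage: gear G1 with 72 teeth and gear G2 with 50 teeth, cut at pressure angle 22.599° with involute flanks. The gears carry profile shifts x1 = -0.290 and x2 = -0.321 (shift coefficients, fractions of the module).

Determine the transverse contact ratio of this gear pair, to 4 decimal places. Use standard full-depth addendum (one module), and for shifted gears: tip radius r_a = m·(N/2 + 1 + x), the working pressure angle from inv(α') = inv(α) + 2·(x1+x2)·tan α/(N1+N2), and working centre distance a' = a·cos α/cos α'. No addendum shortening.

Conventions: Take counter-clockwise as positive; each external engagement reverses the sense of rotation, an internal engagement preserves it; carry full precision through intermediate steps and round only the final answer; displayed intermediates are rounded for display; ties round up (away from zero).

1.7574

single-mesh involute tooth geometry (72T engaging 50T at module 4.764)
base radii: r_b1 = 158.335395, r_b2 = 109.955136
tip radii: r_a1 = 174.886440, r_a2 = 122.334756
inv(α') = inv(22.599°) + 2·(-0.290-0.321)·tan α/(72+50) = 0.01764317  ⇒  α' = 21.11529°
a' = a·cos α / cos α' = 290.6040·cos 22.599°/cos 21.11529° = 287.600781
action lengths: √(r_a1²−r_b1²) = 74.264187, √(r_a2²−r_b2²) = 53.625187
base pitch p_b = π·m·cos α = 13.817370
CR = (74.264187 + 53.625187 − 287.600781·sin 21.11529°)/13.817370 = 1.757384
contact ratio ≈ 1.7574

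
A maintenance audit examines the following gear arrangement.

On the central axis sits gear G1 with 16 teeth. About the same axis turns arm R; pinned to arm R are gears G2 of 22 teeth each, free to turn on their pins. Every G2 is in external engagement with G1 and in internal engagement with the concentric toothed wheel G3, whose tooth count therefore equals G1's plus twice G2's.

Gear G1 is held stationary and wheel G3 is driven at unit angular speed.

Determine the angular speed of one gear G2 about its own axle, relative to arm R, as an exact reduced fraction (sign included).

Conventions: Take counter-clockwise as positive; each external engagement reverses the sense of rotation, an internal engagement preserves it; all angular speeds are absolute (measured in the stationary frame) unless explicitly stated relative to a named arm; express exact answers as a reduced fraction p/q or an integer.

class = planetary set [G3 = 16+2·22 = 60; Willis about the carrier]
ring teeth: 16 + 2·22 = 60
16(ω_sun−ω_arm) = −60(ω_ring−ω_arm),  ω_sun = 0, ω_ring = 1
16(0−ω_arm) = −60(1−ω_arm)  ⇒  76·ω_arm = 60  ⇒  ω_arm = 15/19
sun–planet mesh: 16·(0−15/19) = −22·(ω_p−ω_arm)  ⇒  ω_p−ω_arm = 120/209
exact speed ratio = 120/209

120/209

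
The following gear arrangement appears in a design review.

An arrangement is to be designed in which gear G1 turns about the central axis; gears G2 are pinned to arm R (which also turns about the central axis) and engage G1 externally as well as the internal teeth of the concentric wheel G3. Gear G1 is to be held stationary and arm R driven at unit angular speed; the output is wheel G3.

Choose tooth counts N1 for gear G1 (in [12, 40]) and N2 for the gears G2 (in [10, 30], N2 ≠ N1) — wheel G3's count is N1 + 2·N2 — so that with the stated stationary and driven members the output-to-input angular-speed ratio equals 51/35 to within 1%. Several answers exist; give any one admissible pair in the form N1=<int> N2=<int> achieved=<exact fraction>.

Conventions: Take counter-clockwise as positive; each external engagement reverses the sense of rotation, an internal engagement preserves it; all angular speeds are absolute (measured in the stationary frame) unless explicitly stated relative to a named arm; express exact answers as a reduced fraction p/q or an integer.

design class (target 51/35): planetary set
Willis with ω_sun = 0: ω_ring/ω_arm = (N1+N3)/N3; set equal to 51/35  ⇒  N3/N1 = 1/(51/35 − 1) = 35/16
N3 = N1 + 2·N2  ⇒  N2/N1 = (N3/N1 − 1)/2 = (35/16 − 1)/2 = 19/32
smallest multiple with N1 ≥ 12 and N2 ≥ 10: k = 1  ⇒  N1 = 1·32 = 32, N2 = 1·19 = 19 (N1 ≤ 40, N2 ≤ 30, N2 ≠ N1 ✓), N3 = 32 + 2·19 = 70
check: (N1+N3)/N3 with N1 = 32, N3 = 70 gives 51/35; |achieved − target| = 0 ≤ 51/3500 ✓

N1=32 N2=19 achieved=51/35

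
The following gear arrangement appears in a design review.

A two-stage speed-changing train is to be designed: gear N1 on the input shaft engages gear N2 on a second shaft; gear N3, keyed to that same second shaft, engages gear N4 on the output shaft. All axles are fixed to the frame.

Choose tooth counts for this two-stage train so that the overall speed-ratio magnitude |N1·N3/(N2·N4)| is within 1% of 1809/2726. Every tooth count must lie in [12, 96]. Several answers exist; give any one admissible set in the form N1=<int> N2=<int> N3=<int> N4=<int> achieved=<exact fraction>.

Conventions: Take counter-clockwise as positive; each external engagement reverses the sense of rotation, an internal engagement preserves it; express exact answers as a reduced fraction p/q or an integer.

N1=27 N2=29 N3=67 N4=94 achieved=1809/2726

2-stage fixed-axis compound train for ratio 1809/2726
target = 1809/2726 in lowest terms: an exact hit needs N1·N3 = k·1809 and N2·N4 = k·2726 for one integer k, every count in [12, 96]; additionally prefer no 1:1 stage (N1 ≠ N2, N3 ≠ N4)
k = 1: N1·N3 = 1809 = 27·67, N2·N4 = 2726 = 29·94
achieved = 27·67/(29·94) = 1809/2726; |achieved − target| = 0 ≤ 1809/272600 ✓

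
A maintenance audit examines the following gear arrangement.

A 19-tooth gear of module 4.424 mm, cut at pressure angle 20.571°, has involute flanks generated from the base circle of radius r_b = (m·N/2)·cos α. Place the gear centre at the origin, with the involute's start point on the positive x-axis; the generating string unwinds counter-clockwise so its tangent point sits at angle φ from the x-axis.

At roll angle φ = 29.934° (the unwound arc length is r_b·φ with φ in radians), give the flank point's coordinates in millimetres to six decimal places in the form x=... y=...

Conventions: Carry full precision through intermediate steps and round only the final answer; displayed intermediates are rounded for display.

single-mesh involute tooth geometry (19T wheel at module 4.424)
pitch radius r_p = m·N/2 = 4.424·19/2 = 42.028000
base radius r_b = r_p·cos α = 42.028000·cos 20.571° = 39.348190
roll angle φ = 29.934° = 0.52244686 rad
x = r_b·(cos φ + φ·sin φ) = 44.357327
y = r_b·(sin φ − φ·cos φ) = 1.819823

x=44.357327 y=1.819823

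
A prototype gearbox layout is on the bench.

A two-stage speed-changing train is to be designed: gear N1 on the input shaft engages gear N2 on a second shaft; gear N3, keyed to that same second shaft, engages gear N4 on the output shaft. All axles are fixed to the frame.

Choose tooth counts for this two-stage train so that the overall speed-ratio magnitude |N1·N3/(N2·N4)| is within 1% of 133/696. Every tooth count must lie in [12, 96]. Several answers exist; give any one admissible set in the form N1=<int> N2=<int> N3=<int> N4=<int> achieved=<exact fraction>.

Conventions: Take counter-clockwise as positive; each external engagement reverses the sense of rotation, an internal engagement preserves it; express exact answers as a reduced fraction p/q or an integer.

N1=14 N2=16 N3=19 N4=87 achieved=133/696

design class (target 133/696): fixed-axis compound train
target = 133/696 in lowest terms: an exact hit needs N1·N3 = k·133 and N2·N4 = k·696 for one integer k, every count in [12, 96]; additionally prefer no 1:1 stage (N1 ≠ N2, N3 ≠ N4)
k = 1: no 1:1-free in-range split of k·133 and k·696 into factor pairs; take k = 2
k = 2: N1·N3 = 266 = 14·19, N2·N4 = 1392 = 16·87
achieved = 14·19/(16·87) = 133/696; |achieved − target| = 0 ≤ 133/69600 ✓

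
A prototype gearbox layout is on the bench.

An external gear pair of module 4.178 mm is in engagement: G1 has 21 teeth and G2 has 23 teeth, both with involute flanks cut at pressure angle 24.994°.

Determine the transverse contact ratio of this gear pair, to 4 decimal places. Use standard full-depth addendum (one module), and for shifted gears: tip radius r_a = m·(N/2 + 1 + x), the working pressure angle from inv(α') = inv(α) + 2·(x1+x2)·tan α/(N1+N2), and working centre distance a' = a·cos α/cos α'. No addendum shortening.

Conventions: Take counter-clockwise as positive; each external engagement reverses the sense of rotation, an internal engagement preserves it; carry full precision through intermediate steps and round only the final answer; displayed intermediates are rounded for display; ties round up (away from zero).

single-mesh involute tooth geometry (21T engaging 23T at module 4.178)
base radii: r_b1 = 39.760758, r_b2 = 43.547496
tip radii: r_a1 = 48.047000, r_a2 = 52.225000
no profile shift: α' = α, a' = a
action lengths: √(r_a1²−r_b1²) = 26.973994, √(r_a2²−r_b2²) = 28.828219
base pitch p_b = π·m·cos α = 11.896391
CR = (26.973994 + 28.828219 − 91.916000·sin 24.99400°)/11.896391 = 1.426110
contact ratio ≈ 1.4261

1.4261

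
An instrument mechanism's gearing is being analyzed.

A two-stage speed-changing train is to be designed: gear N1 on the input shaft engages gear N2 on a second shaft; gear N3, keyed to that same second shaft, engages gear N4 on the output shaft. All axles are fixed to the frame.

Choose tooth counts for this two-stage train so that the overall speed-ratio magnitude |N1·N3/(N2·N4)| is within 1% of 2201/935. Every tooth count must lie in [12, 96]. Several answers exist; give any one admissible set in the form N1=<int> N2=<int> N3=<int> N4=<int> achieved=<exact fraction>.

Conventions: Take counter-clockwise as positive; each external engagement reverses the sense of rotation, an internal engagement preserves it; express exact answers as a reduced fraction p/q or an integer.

class = fixed-axis compound train [2-stage, 2201/935 wanted]
target = 2201/935 in lowest terms: an exact hit needs N1·N3 = k·2201 and N2·N4 = k·935 for one integer k, every count in [12, 96]; additionally prefer no 1:1 stage (N1 ≠ N2, N3 ≠ N4)
k = 1: N1·N3 = 2201 = 31·71, N2·N4 = 935 = 17·55
achieved = 31·71/(17·55) = 2201/935; |achieved − target| = 0 ≤ 2201/93500 ✓

N1=31 N2=17 N3=71 N4=55 achieved=2201/935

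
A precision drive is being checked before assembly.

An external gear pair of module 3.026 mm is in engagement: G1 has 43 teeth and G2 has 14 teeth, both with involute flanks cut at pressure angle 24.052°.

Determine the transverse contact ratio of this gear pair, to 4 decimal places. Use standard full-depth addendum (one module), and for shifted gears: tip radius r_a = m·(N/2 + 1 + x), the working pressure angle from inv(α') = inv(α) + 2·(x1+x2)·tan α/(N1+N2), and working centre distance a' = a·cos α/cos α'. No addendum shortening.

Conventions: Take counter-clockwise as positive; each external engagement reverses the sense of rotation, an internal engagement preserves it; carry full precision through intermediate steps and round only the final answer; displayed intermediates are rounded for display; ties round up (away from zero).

single-mesh involute tooth geometry (43T engaging 14T at module 3.026)
base radii: r_b1 = 59.410313, r_b2 = 19.342893
tip radii: r_a1 = 68.085000, r_a2 = 24.208000
no profile shift: α' = α, a' = a
action lengths: √(r_a1²−r_b1²) = 33.256306, √(r_a2²−r_b2²) = 14.556090
base pitch p_b = π·m·cos α = 8.681070
CR = (33.256306 + 14.556090 − 86.241000·sin 24.05200°)/8.681070 = 1.458753
contact ratio ≈ 1.4588

1.4588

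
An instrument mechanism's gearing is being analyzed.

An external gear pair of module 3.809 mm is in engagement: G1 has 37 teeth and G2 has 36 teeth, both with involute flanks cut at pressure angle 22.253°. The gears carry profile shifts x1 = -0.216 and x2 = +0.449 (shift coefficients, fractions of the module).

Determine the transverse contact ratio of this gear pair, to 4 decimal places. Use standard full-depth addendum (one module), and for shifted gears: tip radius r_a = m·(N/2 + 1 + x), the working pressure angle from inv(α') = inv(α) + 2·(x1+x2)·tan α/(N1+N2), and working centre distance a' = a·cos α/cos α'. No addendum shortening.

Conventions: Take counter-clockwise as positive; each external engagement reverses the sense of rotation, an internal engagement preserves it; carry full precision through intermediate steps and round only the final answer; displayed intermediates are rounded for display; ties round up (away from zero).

single-mesh involute tooth geometry (37T engaging 36T at module 3.809)
base radii: r_b1 = 65.218203, r_b2 = 63.455549
tip radii: r_a1 = 73.452756, r_a2 = 74.081241
inv(α') = inv(22.253°) + 2·(-0.216+0.449)·tan α/(37+36) = 0.02339578  ⇒  α' = 23.10966°
a' = a·cos α / cos α' = 139.0285·cos 22.253°/cos 23.10966° = 139.899980
action lengths: √(r_a1²−r_b1²) = 33.791913, √(r_a2²−r_b2²) = 38.228571
base pitch p_b = π·m·cos α = 11.075083
CR = (33.791913 + 38.228571 − 139.899980·sin 23.10966°)/11.075083 = 1.544984
contact ratio ≈ 1.5450

1.5450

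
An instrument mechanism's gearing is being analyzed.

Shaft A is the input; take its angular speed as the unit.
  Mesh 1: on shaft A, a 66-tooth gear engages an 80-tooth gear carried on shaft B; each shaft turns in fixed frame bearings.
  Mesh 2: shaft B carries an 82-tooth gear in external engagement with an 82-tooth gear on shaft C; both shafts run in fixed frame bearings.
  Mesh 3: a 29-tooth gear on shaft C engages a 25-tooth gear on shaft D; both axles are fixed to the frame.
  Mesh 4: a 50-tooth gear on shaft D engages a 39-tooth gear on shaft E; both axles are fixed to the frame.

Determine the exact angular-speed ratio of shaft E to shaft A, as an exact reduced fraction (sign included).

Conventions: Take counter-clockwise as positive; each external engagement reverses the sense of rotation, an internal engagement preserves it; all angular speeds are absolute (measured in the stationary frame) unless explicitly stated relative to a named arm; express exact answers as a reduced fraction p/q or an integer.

class = fixed-axis compound train [4 meshes; 4 ratios multiply, 4 sense flips]
mesh 1 [66T→80T]: running ratio 33/40, sense −
mesh 2 [82T→82T]: running ratio 33/40, sense +
mesh 3 [29T→25T]: running ratio 957/1000, sense −
mesh 4 [50T→39T]: running ratio 319/260, sense +
ω_out/ω_in = 319/260

319/260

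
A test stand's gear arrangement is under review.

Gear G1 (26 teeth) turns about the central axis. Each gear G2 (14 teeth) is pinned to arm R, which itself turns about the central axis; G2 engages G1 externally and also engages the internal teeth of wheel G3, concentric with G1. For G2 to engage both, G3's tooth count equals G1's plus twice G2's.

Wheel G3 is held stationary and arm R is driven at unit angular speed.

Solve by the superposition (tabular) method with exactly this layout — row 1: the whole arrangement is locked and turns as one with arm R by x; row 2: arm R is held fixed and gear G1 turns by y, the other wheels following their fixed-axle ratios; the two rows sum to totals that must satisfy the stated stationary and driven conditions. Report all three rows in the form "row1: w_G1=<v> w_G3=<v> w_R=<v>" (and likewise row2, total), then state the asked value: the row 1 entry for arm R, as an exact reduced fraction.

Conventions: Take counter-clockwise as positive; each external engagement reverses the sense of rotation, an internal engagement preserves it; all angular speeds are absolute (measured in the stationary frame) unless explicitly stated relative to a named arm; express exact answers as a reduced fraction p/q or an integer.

planetary set (26T centre, 14T on arm, 54T internal) — Willis relation
superposition row 1 [locked train]: every member turns x
row 2: sun turns y, ring = −(26/54)·y, arm 0
boundary: total ω_ring = x − (26/54)·y = 0 and total ω_arm = x = 1  ⇒  y = 27/13, x = 1
row 2 ring = −(26/54)·27/13 = -1
totals (row 1 + row 2): sun 1 + 27/13 = 40/13, ring 1 + (-1) = 0, arm 1 + 0 = 1
asked cell (row1, arm) = 1

row1: w_G1=1 w_G3=1 w_R=1
row2: w_G1=27/13 w_G3=-1 w_R=0
total: w_G1=40/13 w_G3=0 w_R=1
asked value: 1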